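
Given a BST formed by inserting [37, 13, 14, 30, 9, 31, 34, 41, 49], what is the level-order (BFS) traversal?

Tree insertion order: [37, 13, 14, 30, 9, 31, 34, 41, 49]
Tree (level-order array): [37, 13, 41, 9, 14, None, 49, None, None, None, 30, None, None, None, 31, None, 34]
BFS from the root, enqueuing left then right child of each popped node:
  queue [37] -> pop 37, enqueue [13, 41], visited so far: [37]
  queue [13, 41] -> pop 13, enqueue [9, 14], visited so far: [37, 13]
  queue [41, 9, 14] -> pop 41, enqueue [49], visited so far: [37, 13, 41]
  queue [9, 14, 49] -> pop 9, enqueue [none], visited so far: [37, 13, 41, 9]
  queue [14, 49] -> pop 14, enqueue [30], visited so far: [37, 13, 41, 9, 14]
  queue [49, 30] -> pop 49, enqueue [none], visited so far: [37, 13, 41, 9, 14, 49]
  queue [30] -> pop 30, enqueue [31], visited so far: [37, 13, 41, 9, 14, 49, 30]
  queue [31] -> pop 31, enqueue [34], visited so far: [37, 13, 41, 9, 14, 49, 30, 31]
  queue [34] -> pop 34, enqueue [none], visited so far: [37, 13, 41, 9, 14, 49, 30, 31, 34]
Result: [37, 13, 41, 9, 14, 49, 30, 31, 34]


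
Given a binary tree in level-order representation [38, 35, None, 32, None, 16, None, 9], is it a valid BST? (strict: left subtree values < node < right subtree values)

Level-order array: [38, 35, None, 32, None, 16, None, 9]
Validate using subtree bounds (lo, hi): at each node, require lo < value < hi,
then recurse left with hi=value and right with lo=value.
Preorder trace (stopping at first violation):
  at node 38 with bounds (-inf, +inf): OK
  at node 35 with bounds (-inf, 38): OK
  at node 32 with bounds (-inf, 35): OK
  at node 16 with bounds (-inf, 32): OK
  at node 9 with bounds (-inf, 16): OK
No violation found at any node.
Result: Valid BST


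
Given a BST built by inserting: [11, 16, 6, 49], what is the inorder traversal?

Tree insertion order: [11, 16, 6, 49]
Tree (level-order array): [11, 6, 16, None, None, None, 49]
Inorder traversal: [6, 11, 16, 49]


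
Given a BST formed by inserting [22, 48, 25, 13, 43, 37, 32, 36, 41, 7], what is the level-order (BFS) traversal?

Tree insertion order: [22, 48, 25, 13, 43, 37, 32, 36, 41, 7]
Tree (level-order array): [22, 13, 48, 7, None, 25, None, None, None, None, 43, 37, None, 32, 41, None, 36]
BFS from the root, enqueuing left then right child of each popped node:
  queue [22] -> pop 22, enqueue [13, 48], visited so far: [22]
  queue [13, 48] -> pop 13, enqueue [7], visited so far: [22, 13]
  queue [48, 7] -> pop 48, enqueue [25], visited so far: [22, 13, 48]
  queue [7, 25] -> pop 7, enqueue [none], visited so far: [22, 13, 48, 7]
  queue [25] -> pop 25, enqueue [43], visited so far: [22, 13, 48, 7, 25]
  queue [43] -> pop 43, enqueue [37], visited so far: [22, 13, 48, 7, 25, 43]
  queue [37] -> pop 37, enqueue [32, 41], visited so far: [22, 13, 48, 7, 25, 43, 37]
  queue [32, 41] -> pop 32, enqueue [36], visited so far: [22, 13, 48, 7, 25, 43, 37, 32]
  queue [41, 36] -> pop 41, enqueue [none], visited so far: [22, 13, 48, 7, 25, 43, 37, 32, 41]
  queue [36] -> pop 36, enqueue [none], visited so far: [22, 13, 48, 7, 25, 43, 37, 32, 41, 36]
Result: [22, 13, 48, 7, 25, 43, 37, 32, 41, 36]


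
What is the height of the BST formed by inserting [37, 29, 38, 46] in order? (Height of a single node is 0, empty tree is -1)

Insertion order: [37, 29, 38, 46]
Tree (level-order array): [37, 29, 38, None, None, None, 46]
Compute height bottom-up (empty subtree = -1):
  height(29) = 1 + max(-1, -1) = 0
  height(46) = 1 + max(-1, -1) = 0
  height(38) = 1 + max(-1, 0) = 1
  height(37) = 1 + max(0, 1) = 2
Height = 2


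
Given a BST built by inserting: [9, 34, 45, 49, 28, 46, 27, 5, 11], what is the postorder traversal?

Tree insertion order: [9, 34, 45, 49, 28, 46, 27, 5, 11]
Tree (level-order array): [9, 5, 34, None, None, 28, 45, 27, None, None, 49, 11, None, 46]
Postorder traversal: [5, 11, 27, 28, 46, 49, 45, 34, 9]


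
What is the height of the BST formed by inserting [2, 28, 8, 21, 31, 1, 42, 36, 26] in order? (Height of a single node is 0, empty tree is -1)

Insertion order: [2, 28, 8, 21, 31, 1, 42, 36, 26]
Tree (level-order array): [2, 1, 28, None, None, 8, 31, None, 21, None, 42, None, 26, 36]
Compute height bottom-up (empty subtree = -1):
  height(1) = 1 + max(-1, -1) = 0
  height(26) = 1 + max(-1, -1) = 0
  height(21) = 1 + max(-1, 0) = 1
  height(8) = 1 + max(-1, 1) = 2
  height(36) = 1 + max(-1, -1) = 0
  height(42) = 1 + max(0, -1) = 1
  height(31) = 1 + max(-1, 1) = 2
  height(28) = 1 + max(2, 2) = 3
  height(2) = 1 + max(0, 3) = 4
Height = 4


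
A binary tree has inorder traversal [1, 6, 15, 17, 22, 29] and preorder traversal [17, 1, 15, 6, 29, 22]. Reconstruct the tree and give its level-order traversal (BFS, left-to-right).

Inorder:  [1, 6, 15, 17, 22, 29]
Preorder: [17, 1, 15, 6, 29, 22]
Algorithm: preorder visits root first, so consume preorder in order;
for each root, split the current inorder slice at that value into
left-subtree inorder and right-subtree inorder, then recurse.
Recursive splits:
  root=17; inorder splits into left=[1, 6, 15], right=[22, 29]
  root=1; inorder splits into left=[], right=[6, 15]
  root=15; inorder splits into left=[6], right=[]
  root=6; inorder splits into left=[], right=[]
  root=29; inorder splits into left=[22], right=[]
  root=22; inorder splits into left=[], right=[]
Reconstructed level-order: [17, 1, 29, 15, 22, 6]


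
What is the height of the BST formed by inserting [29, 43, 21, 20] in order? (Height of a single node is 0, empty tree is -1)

Insertion order: [29, 43, 21, 20]
Tree (level-order array): [29, 21, 43, 20]
Compute height bottom-up (empty subtree = -1):
  height(20) = 1 + max(-1, -1) = 0
  height(21) = 1 + max(0, -1) = 1
  height(43) = 1 + max(-1, -1) = 0
  height(29) = 1 + max(1, 0) = 2
Height = 2


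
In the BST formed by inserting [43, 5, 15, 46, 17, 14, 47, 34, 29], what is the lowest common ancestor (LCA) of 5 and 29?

Tree insertion order: [43, 5, 15, 46, 17, 14, 47, 34, 29]
Tree (level-order array): [43, 5, 46, None, 15, None, 47, 14, 17, None, None, None, None, None, 34, 29]
In a BST, the LCA of p=5, q=29 is the first node v on the
root-to-leaf path with p <= v <= q (go left if both < v, right if both > v).
Walk from root:
  at 43: both 5 and 29 < 43, go left
  at 5: 5 <= 5 <= 29, this is the LCA
LCA = 5


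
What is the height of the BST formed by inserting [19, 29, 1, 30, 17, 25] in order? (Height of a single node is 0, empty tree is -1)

Insertion order: [19, 29, 1, 30, 17, 25]
Tree (level-order array): [19, 1, 29, None, 17, 25, 30]
Compute height bottom-up (empty subtree = -1):
  height(17) = 1 + max(-1, -1) = 0
  height(1) = 1 + max(-1, 0) = 1
  height(25) = 1 + max(-1, -1) = 0
  height(30) = 1 + max(-1, -1) = 0
  height(29) = 1 + max(0, 0) = 1
  height(19) = 1 + max(1, 1) = 2
Height = 2


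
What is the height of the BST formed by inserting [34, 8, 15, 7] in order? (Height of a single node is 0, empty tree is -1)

Insertion order: [34, 8, 15, 7]
Tree (level-order array): [34, 8, None, 7, 15]
Compute height bottom-up (empty subtree = -1):
  height(7) = 1 + max(-1, -1) = 0
  height(15) = 1 + max(-1, -1) = 0
  height(8) = 1 + max(0, 0) = 1
  height(34) = 1 + max(1, -1) = 2
Height = 2


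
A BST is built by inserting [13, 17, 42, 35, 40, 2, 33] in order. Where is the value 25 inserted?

Starting tree (level order): [13, 2, 17, None, None, None, 42, 35, None, 33, 40]
Insertion path: 13 -> 17 -> 42 -> 35 -> 33
Result: insert 25 as left child of 33
Final tree (level order): [13, 2, 17, None, None, None, 42, 35, None, 33, 40, 25]


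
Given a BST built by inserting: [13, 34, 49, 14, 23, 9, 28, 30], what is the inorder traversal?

Tree insertion order: [13, 34, 49, 14, 23, 9, 28, 30]
Tree (level-order array): [13, 9, 34, None, None, 14, 49, None, 23, None, None, None, 28, None, 30]
Inorder traversal: [9, 13, 14, 23, 28, 30, 34, 49]


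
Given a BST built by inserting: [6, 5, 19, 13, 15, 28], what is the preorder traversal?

Tree insertion order: [6, 5, 19, 13, 15, 28]
Tree (level-order array): [6, 5, 19, None, None, 13, 28, None, 15]
Preorder traversal: [6, 5, 19, 13, 15, 28]


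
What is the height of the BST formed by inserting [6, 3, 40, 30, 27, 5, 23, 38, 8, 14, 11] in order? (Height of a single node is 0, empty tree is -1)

Insertion order: [6, 3, 40, 30, 27, 5, 23, 38, 8, 14, 11]
Tree (level-order array): [6, 3, 40, None, 5, 30, None, None, None, 27, 38, 23, None, None, None, 8, None, None, 14, 11]
Compute height bottom-up (empty subtree = -1):
  height(5) = 1 + max(-1, -1) = 0
  height(3) = 1 + max(-1, 0) = 1
  height(11) = 1 + max(-1, -1) = 0
  height(14) = 1 + max(0, -1) = 1
  height(8) = 1 + max(-1, 1) = 2
  height(23) = 1 + max(2, -1) = 3
  height(27) = 1 + max(3, -1) = 4
  height(38) = 1 + max(-1, -1) = 0
  height(30) = 1 + max(4, 0) = 5
  height(40) = 1 + max(5, -1) = 6
  height(6) = 1 + max(1, 6) = 7
Height = 7


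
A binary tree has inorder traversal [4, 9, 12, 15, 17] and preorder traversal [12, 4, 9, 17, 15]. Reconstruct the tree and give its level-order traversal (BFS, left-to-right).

Inorder:  [4, 9, 12, 15, 17]
Preorder: [12, 4, 9, 17, 15]
Algorithm: preorder visits root first, so consume preorder in order;
for each root, split the current inorder slice at that value into
left-subtree inorder and right-subtree inorder, then recurse.
Recursive splits:
  root=12; inorder splits into left=[4, 9], right=[15, 17]
  root=4; inorder splits into left=[], right=[9]
  root=9; inorder splits into left=[], right=[]
  root=17; inorder splits into left=[15], right=[]
  root=15; inorder splits into left=[], right=[]
Reconstructed level-order: [12, 4, 17, 9, 15]


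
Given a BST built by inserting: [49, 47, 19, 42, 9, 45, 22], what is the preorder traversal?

Tree insertion order: [49, 47, 19, 42, 9, 45, 22]
Tree (level-order array): [49, 47, None, 19, None, 9, 42, None, None, 22, 45]
Preorder traversal: [49, 47, 19, 9, 42, 22, 45]


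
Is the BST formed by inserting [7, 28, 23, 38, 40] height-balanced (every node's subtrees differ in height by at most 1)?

Tree (level-order array): [7, None, 28, 23, 38, None, None, None, 40]
Definition: a tree is height-balanced if, at every node, |h(left) - h(right)| <= 1 (empty subtree has height -1).
Bottom-up per-node check:
  node 23: h_left=-1, h_right=-1, diff=0 [OK], height=0
  node 40: h_left=-1, h_right=-1, diff=0 [OK], height=0
  node 38: h_left=-1, h_right=0, diff=1 [OK], height=1
  node 28: h_left=0, h_right=1, diff=1 [OK], height=2
  node 7: h_left=-1, h_right=2, diff=3 [FAIL (|-1-2|=3 > 1)], height=3
Node 7 violates the condition: |-1 - 2| = 3 > 1.
Result: Not balanced


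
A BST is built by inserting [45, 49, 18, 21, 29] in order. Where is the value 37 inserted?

Starting tree (level order): [45, 18, 49, None, 21, None, None, None, 29]
Insertion path: 45 -> 18 -> 21 -> 29
Result: insert 37 as right child of 29
Final tree (level order): [45, 18, 49, None, 21, None, None, None, 29, None, 37]


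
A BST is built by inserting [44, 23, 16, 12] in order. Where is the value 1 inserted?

Starting tree (level order): [44, 23, None, 16, None, 12]
Insertion path: 44 -> 23 -> 16 -> 12
Result: insert 1 as left child of 12
Final tree (level order): [44, 23, None, 16, None, 12, None, 1]


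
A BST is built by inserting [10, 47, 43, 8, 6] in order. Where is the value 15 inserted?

Starting tree (level order): [10, 8, 47, 6, None, 43]
Insertion path: 10 -> 47 -> 43
Result: insert 15 as left child of 43
Final tree (level order): [10, 8, 47, 6, None, 43, None, None, None, 15]


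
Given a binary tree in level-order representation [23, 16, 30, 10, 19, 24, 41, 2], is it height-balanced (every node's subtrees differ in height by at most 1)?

Tree (level-order array): [23, 16, 30, 10, 19, 24, 41, 2]
Definition: a tree is height-balanced if, at every node, |h(left) - h(right)| <= 1 (empty subtree has height -1).
Bottom-up per-node check:
  node 2: h_left=-1, h_right=-1, diff=0 [OK], height=0
  node 10: h_left=0, h_right=-1, diff=1 [OK], height=1
  node 19: h_left=-1, h_right=-1, diff=0 [OK], height=0
  node 16: h_left=1, h_right=0, diff=1 [OK], height=2
  node 24: h_left=-1, h_right=-1, diff=0 [OK], height=0
  node 41: h_left=-1, h_right=-1, diff=0 [OK], height=0
  node 30: h_left=0, h_right=0, diff=0 [OK], height=1
  node 23: h_left=2, h_right=1, diff=1 [OK], height=3
All nodes satisfy the balance condition.
Result: Balanced


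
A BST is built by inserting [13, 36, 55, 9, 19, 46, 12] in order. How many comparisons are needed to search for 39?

Search path for 39: 13 -> 36 -> 55 -> 46
Found: False
Comparisons: 4


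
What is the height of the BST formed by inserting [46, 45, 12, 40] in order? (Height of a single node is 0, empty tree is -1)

Insertion order: [46, 45, 12, 40]
Tree (level-order array): [46, 45, None, 12, None, None, 40]
Compute height bottom-up (empty subtree = -1):
  height(40) = 1 + max(-1, -1) = 0
  height(12) = 1 + max(-1, 0) = 1
  height(45) = 1 + max(1, -1) = 2
  height(46) = 1 + max(2, -1) = 3
Height = 3


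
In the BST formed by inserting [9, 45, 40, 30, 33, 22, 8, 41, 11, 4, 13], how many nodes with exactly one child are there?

Tree built from: [9, 45, 40, 30, 33, 22, 8, 41, 11, 4, 13]
Tree (level-order array): [9, 8, 45, 4, None, 40, None, None, None, 30, 41, 22, 33, None, None, 11, None, None, None, None, 13]
Rule: These are nodes with exactly 1 non-null child.
Per-node child counts:
  node 9: 2 child(ren)
  node 8: 1 child(ren)
  node 4: 0 child(ren)
  node 45: 1 child(ren)
  node 40: 2 child(ren)
  node 30: 2 child(ren)
  node 22: 1 child(ren)
  node 11: 1 child(ren)
  node 13: 0 child(ren)
  node 33: 0 child(ren)
  node 41: 0 child(ren)
Matching nodes: [8, 45, 22, 11]
Count of nodes with exactly one child: 4


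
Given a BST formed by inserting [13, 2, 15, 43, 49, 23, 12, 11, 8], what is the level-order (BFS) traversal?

Tree insertion order: [13, 2, 15, 43, 49, 23, 12, 11, 8]
Tree (level-order array): [13, 2, 15, None, 12, None, 43, 11, None, 23, 49, 8]
BFS from the root, enqueuing left then right child of each popped node:
  queue [13] -> pop 13, enqueue [2, 15], visited so far: [13]
  queue [2, 15] -> pop 2, enqueue [12], visited so far: [13, 2]
  queue [15, 12] -> pop 15, enqueue [43], visited so far: [13, 2, 15]
  queue [12, 43] -> pop 12, enqueue [11], visited so far: [13, 2, 15, 12]
  queue [43, 11] -> pop 43, enqueue [23, 49], visited so far: [13, 2, 15, 12, 43]
  queue [11, 23, 49] -> pop 11, enqueue [8], visited so far: [13, 2, 15, 12, 43, 11]
  queue [23, 49, 8] -> pop 23, enqueue [none], visited so far: [13, 2, 15, 12, 43, 11, 23]
  queue [49, 8] -> pop 49, enqueue [none], visited so far: [13, 2, 15, 12, 43, 11, 23, 49]
  queue [8] -> pop 8, enqueue [none], visited so far: [13, 2, 15, 12, 43, 11, 23, 49, 8]
Result: [13, 2, 15, 12, 43, 11, 23, 49, 8]


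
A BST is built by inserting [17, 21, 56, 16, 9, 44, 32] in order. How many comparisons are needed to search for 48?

Search path for 48: 17 -> 21 -> 56 -> 44
Found: False
Comparisons: 4


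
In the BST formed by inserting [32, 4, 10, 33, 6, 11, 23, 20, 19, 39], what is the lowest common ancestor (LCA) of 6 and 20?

Tree insertion order: [32, 4, 10, 33, 6, 11, 23, 20, 19, 39]
Tree (level-order array): [32, 4, 33, None, 10, None, 39, 6, 11, None, None, None, None, None, 23, 20, None, 19]
In a BST, the LCA of p=6, q=20 is the first node v on the
root-to-leaf path with p <= v <= q (go left if both < v, right if both > v).
Walk from root:
  at 32: both 6 and 20 < 32, go left
  at 4: both 6 and 20 > 4, go right
  at 10: 6 <= 10 <= 20, this is the LCA
LCA = 10


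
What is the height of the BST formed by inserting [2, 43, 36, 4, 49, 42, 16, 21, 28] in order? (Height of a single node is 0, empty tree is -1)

Insertion order: [2, 43, 36, 4, 49, 42, 16, 21, 28]
Tree (level-order array): [2, None, 43, 36, 49, 4, 42, None, None, None, 16, None, None, None, 21, None, 28]
Compute height bottom-up (empty subtree = -1):
  height(28) = 1 + max(-1, -1) = 0
  height(21) = 1 + max(-1, 0) = 1
  height(16) = 1 + max(-1, 1) = 2
  height(4) = 1 + max(-1, 2) = 3
  height(42) = 1 + max(-1, -1) = 0
  height(36) = 1 + max(3, 0) = 4
  height(49) = 1 + max(-1, -1) = 0
  height(43) = 1 + max(4, 0) = 5
  height(2) = 1 + max(-1, 5) = 6
Height = 6


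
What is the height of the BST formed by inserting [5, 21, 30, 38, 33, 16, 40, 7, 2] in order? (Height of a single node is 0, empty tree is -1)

Insertion order: [5, 21, 30, 38, 33, 16, 40, 7, 2]
Tree (level-order array): [5, 2, 21, None, None, 16, 30, 7, None, None, 38, None, None, 33, 40]
Compute height bottom-up (empty subtree = -1):
  height(2) = 1 + max(-1, -1) = 0
  height(7) = 1 + max(-1, -1) = 0
  height(16) = 1 + max(0, -1) = 1
  height(33) = 1 + max(-1, -1) = 0
  height(40) = 1 + max(-1, -1) = 0
  height(38) = 1 + max(0, 0) = 1
  height(30) = 1 + max(-1, 1) = 2
  height(21) = 1 + max(1, 2) = 3
  height(5) = 1 + max(0, 3) = 4
Height = 4


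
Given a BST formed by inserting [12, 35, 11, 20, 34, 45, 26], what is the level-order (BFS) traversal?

Tree insertion order: [12, 35, 11, 20, 34, 45, 26]
Tree (level-order array): [12, 11, 35, None, None, 20, 45, None, 34, None, None, 26]
BFS from the root, enqueuing left then right child of each popped node:
  queue [12] -> pop 12, enqueue [11, 35], visited so far: [12]
  queue [11, 35] -> pop 11, enqueue [none], visited so far: [12, 11]
  queue [35] -> pop 35, enqueue [20, 45], visited so far: [12, 11, 35]
  queue [20, 45] -> pop 20, enqueue [34], visited so far: [12, 11, 35, 20]
  queue [45, 34] -> pop 45, enqueue [none], visited so far: [12, 11, 35, 20, 45]
  queue [34] -> pop 34, enqueue [26], visited so far: [12, 11, 35, 20, 45, 34]
  queue [26] -> pop 26, enqueue [none], visited so far: [12, 11, 35, 20, 45, 34, 26]
Result: [12, 11, 35, 20, 45, 34, 26]


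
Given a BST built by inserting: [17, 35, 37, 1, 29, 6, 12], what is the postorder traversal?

Tree insertion order: [17, 35, 37, 1, 29, 6, 12]
Tree (level-order array): [17, 1, 35, None, 6, 29, 37, None, 12]
Postorder traversal: [12, 6, 1, 29, 37, 35, 17]


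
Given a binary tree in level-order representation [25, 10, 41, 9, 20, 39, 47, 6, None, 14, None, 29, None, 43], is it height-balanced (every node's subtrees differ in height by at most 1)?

Tree (level-order array): [25, 10, 41, 9, 20, 39, 47, 6, None, 14, None, 29, None, 43]
Definition: a tree is height-balanced if, at every node, |h(left) - h(right)| <= 1 (empty subtree has height -1).
Bottom-up per-node check:
  node 6: h_left=-1, h_right=-1, diff=0 [OK], height=0
  node 9: h_left=0, h_right=-1, diff=1 [OK], height=1
  node 14: h_left=-1, h_right=-1, diff=0 [OK], height=0
  node 20: h_left=0, h_right=-1, diff=1 [OK], height=1
  node 10: h_left=1, h_right=1, diff=0 [OK], height=2
  node 29: h_left=-1, h_right=-1, diff=0 [OK], height=0
  node 39: h_left=0, h_right=-1, diff=1 [OK], height=1
  node 43: h_left=-1, h_right=-1, diff=0 [OK], height=0
  node 47: h_left=0, h_right=-1, diff=1 [OK], height=1
  node 41: h_left=1, h_right=1, diff=0 [OK], height=2
  node 25: h_left=2, h_right=2, diff=0 [OK], height=3
All nodes satisfy the balance condition.
Result: Balanced


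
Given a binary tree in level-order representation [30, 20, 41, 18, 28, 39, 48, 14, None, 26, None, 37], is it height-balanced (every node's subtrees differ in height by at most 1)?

Tree (level-order array): [30, 20, 41, 18, 28, 39, 48, 14, None, 26, None, 37]
Definition: a tree is height-balanced if, at every node, |h(left) - h(right)| <= 1 (empty subtree has height -1).
Bottom-up per-node check:
  node 14: h_left=-1, h_right=-1, diff=0 [OK], height=0
  node 18: h_left=0, h_right=-1, diff=1 [OK], height=1
  node 26: h_left=-1, h_right=-1, diff=0 [OK], height=0
  node 28: h_left=0, h_right=-1, diff=1 [OK], height=1
  node 20: h_left=1, h_right=1, diff=0 [OK], height=2
  node 37: h_left=-1, h_right=-1, diff=0 [OK], height=0
  node 39: h_left=0, h_right=-1, diff=1 [OK], height=1
  node 48: h_left=-1, h_right=-1, diff=0 [OK], height=0
  node 41: h_left=1, h_right=0, diff=1 [OK], height=2
  node 30: h_left=2, h_right=2, diff=0 [OK], height=3
All nodes satisfy the balance condition.
Result: Balanced


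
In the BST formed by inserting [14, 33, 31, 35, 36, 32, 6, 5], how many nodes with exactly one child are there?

Tree built from: [14, 33, 31, 35, 36, 32, 6, 5]
Tree (level-order array): [14, 6, 33, 5, None, 31, 35, None, None, None, 32, None, 36]
Rule: These are nodes with exactly 1 non-null child.
Per-node child counts:
  node 14: 2 child(ren)
  node 6: 1 child(ren)
  node 5: 0 child(ren)
  node 33: 2 child(ren)
  node 31: 1 child(ren)
  node 32: 0 child(ren)
  node 35: 1 child(ren)
  node 36: 0 child(ren)
Matching nodes: [6, 31, 35]
Count of nodes with exactly one child: 3


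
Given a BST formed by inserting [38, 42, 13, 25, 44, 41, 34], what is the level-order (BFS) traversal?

Tree insertion order: [38, 42, 13, 25, 44, 41, 34]
Tree (level-order array): [38, 13, 42, None, 25, 41, 44, None, 34]
BFS from the root, enqueuing left then right child of each popped node:
  queue [38] -> pop 38, enqueue [13, 42], visited so far: [38]
  queue [13, 42] -> pop 13, enqueue [25], visited so far: [38, 13]
  queue [42, 25] -> pop 42, enqueue [41, 44], visited so far: [38, 13, 42]
  queue [25, 41, 44] -> pop 25, enqueue [34], visited so far: [38, 13, 42, 25]
  queue [41, 44, 34] -> pop 41, enqueue [none], visited so far: [38, 13, 42, 25, 41]
  queue [44, 34] -> pop 44, enqueue [none], visited so far: [38, 13, 42, 25, 41, 44]
  queue [34] -> pop 34, enqueue [none], visited so far: [38, 13, 42, 25, 41, 44, 34]
Result: [38, 13, 42, 25, 41, 44, 34]


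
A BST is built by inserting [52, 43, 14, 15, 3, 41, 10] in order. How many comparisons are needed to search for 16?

Search path for 16: 52 -> 43 -> 14 -> 15 -> 41
Found: False
Comparisons: 5


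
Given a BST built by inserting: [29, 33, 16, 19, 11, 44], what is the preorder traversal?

Tree insertion order: [29, 33, 16, 19, 11, 44]
Tree (level-order array): [29, 16, 33, 11, 19, None, 44]
Preorder traversal: [29, 16, 11, 19, 33, 44]


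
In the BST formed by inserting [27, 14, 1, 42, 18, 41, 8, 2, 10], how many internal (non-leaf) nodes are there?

Tree built from: [27, 14, 1, 42, 18, 41, 8, 2, 10]
Tree (level-order array): [27, 14, 42, 1, 18, 41, None, None, 8, None, None, None, None, 2, 10]
Rule: An internal node has at least one child.
Per-node child counts:
  node 27: 2 child(ren)
  node 14: 2 child(ren)
  node 1: 1 child(ren)
  node 8: 2 child(ren)
  node 2: 0 child(ren)
  node 10: 0 child(ren)
  node 18: 0 child(ren)
  node 42: 1 child(ren)
  node 41: 0 child(ren)
Matching nodes: [27, 14, 1, 8, 42]
Count of internal (non-leaf) nodes: 5


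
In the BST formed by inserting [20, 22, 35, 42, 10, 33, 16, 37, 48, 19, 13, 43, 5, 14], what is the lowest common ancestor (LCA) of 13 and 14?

Tree insertion order: [20, 22, 35, 42, 10, 33, 16, 37, 48, 19, 13, 43, 5, 14]
Tree (level-order array): [20, 10, 22, 5, 16, None, 35, None, None, 13, 19, 33, 42, None, 14, None, None, None, None, 37, 48, None, None, None, None, 43]
In a BST, the LCA of p=13, q=14 is the first node v on the
root-to-leaf path with p <= v <= q (go left if both < v, right if both > v).
Walk from root:
  at 20: both 13 and 14 < 20, go left
  at 10: both 13 and 14 > 10, go right
  at 16: both 13 and 14 < 16, go left
  at 13: 13 <= 13 <= 14, this is the LCA
LCA = 13


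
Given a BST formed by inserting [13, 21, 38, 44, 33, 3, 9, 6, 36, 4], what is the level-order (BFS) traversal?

Tree insertion order: [13, 21, 38, 44, 33, 3, 9, 6, 36, 4]
Tree (level-order array): [13, 3, 21, None, 9, None, 38, 6, None, 33, 44, 4, None, None, 36]
BFS from the root, enqueuing left then right child of each popped node:
  queue [13] -> pop 13, enqueue [3, 21], visited so far: [13]
  queue [3, 21] -> pop 3, enqueue [9], visited so far: [13, 3]
  queue [21, 9] -> pop 21, enqueue [38], visited so far: [13, 3, 21]
  queue [9, 38] -> pop 9, enqueue [6], visited so far: [13, 3, 21, 9]
  queue [38, 6] -> pop 38, enqueue [33, 44], visited so far: [13, 3, 21, 9, 38]
  queue [6, 33, 44] -> pop 6, enqueue [4], visited so far: [13, 3, 21, 9, 38, 6]
  queue [33, 44, 4] -> pop 33, enqueue [36], visited so far: [13, 3, 21, 9, 38, 6, 33]
  queue [44, 4, 36] -> pop 44, enqueue [none], visited so far: [13, 3, 21, 9, 38, 6, 33, 44]
  queue [4, 36] -> pop 4, enqueue [none], visited so far: [13, 3, 21, 9, 38, 6, 33, 44, 4]
  queue [36] -> pop 36, enqueue [none], visited so far: [13, 3, 21, 9, 38, 6, 33, 44, 4, 36]
Result: [13, 3, 21, 9, 38, 6, 33, 44, 4, 36]


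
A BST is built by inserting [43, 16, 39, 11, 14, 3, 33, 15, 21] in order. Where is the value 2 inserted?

Starting tree (level order): [43, 16, None, 11, 39, 3, 14, 33, None, None, None, None, 15, 21]
Insertion path: 43 -> 16 -> 11 -> 3
Result: insert 2 as left child of 3
Final tree (level order): [43, 16, None, 11, 39, 3, 14, 33, None, 2, None, None, 15, 21]


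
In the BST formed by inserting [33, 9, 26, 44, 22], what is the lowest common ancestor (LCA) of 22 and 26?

Tree insertion order: [33, 9, 26, 44, 22]
Tree (level-order array): [33, 9, 44, None, 26, None, None, 22]
In a BST, the LCA of p=22, q=26 is the first node v on the
root-to-leaf path with p <= v <= q (go left if both < v, right if both > v).
Walk from root:
  at 33: both 22 and 26 < 33, go left
  at 9: both 22 and 26 > 9, go right
  at 26: 22 <= 26 <= 26, this is the LCA
LCA = 26


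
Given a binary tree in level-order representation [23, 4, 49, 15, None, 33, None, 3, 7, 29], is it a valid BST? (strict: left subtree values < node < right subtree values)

Level-order array: [23, 4, 49, 15, None, 33, None, 3, 7, 29]
Validate using subtree bounds (lo, hi): at each node, require lo < value < hi,
then recurse left with hi=value and right with lo=value.
Preorder trace (stopping at first violation):
  at node 23 with bounds (-inf, +inf): OK
  at node 4 with bounds (-inf, 23): OK
  at node 15 with bounds (-inf, 4): VIOLATION
Node 15 violates its bound: not (-inf < 15 < 4).
Result: Not a valid BST


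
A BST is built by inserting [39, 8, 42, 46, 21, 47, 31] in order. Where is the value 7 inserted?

Starting tree (level order): [39, 8, 42, None, 21, None, 46, None, 31, None, 47]
Insertion path: 39 -> 8
Result: insert 7 as left child of 8
Final tree (level order): [39, 8, 42, 7, 21, None, 46, None, None, None, 31, None, 47]


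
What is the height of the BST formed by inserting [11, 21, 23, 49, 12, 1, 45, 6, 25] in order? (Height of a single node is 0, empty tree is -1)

Insertion order: [11, 21, 23, 49, 12, 1, 45, 6, 25]
Tree (level-order array): [11, 1, 21, None, 6, 12, 23, None, None, None, None, None, 49, 45, None, 25]
Compute height bottom-up (empty subtree = -1):
  height(6) = 1 + max(-1, -1) = 0
  height(1) = 1 + max(-1, 0) = 1
  height(12) = 1 + max(-1, -1) = 0
  height(25) = 1 + max(-1, -1) = 0
  height(45) = 1 + max(0, -1) = 1
  height(49) = 1 + max(1, -1) = 2
  height(23) = 1 + max(-1, 2) = 3
  height(21) = 1 + max(0, 3) = 4
  height(11) = 1 + max(1, 4) = 5
Height = 5


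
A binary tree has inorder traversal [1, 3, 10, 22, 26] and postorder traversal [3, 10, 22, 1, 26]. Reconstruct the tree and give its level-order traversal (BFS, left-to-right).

Inorder:   [1, 3, 10, 22, 26]
Postorder: [3, 10, 22, 1, 26]
Algorithm: postorder visits root last, so walk postorder right-to-left;
each value is the root of the current inorder slice — split it at that
value, recurse on the right subtree first, then the left.
Recursive splits:
  root=26; inorder splits into left=[1, 3, 10, 22], right=[]
  root=1; inorder splits into left=[], right=[3, 10, 22]
  root=22; inorder splits into left=[3, 10], right=[]
  root=10; inorder splits into left=[3], right=[]
  root=3; inorder splits into left=[], right=[]
Reconstructed level-order: [26, 1, 22, 10, 3]


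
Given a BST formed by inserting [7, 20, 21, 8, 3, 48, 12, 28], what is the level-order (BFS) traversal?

Tree insertion order: [7, 20, 21, 8, 3, 48, 12, 28]
Tree (level-order array): [7, 3, 20, None, None, 8, 21, None, 12, None, 48, None, None, 28]
BFS from the root, enqueuing left then right child of each popped node:
  queue [7] -> pop 7, enqueue [3, 20], visited so far: [7]
  queue [3, 20] -> pop 3, enqueue [none], visited so far: [7, 3]
  queue [20] -> pop 20, enqueue [8, 21], visited so far: [7, 3, 20]
  queue [8, 21] -> pop 8, enqueue [12], visited so far: [7, 3, 20, 8]
  queue [21, 12] -> pop 21, enqueue [48], visited so far: [7, 3, 20, 8, 21]
  queue [12, 48] -> pop 12, enqueue [none], visited so far: [7, 3, 20, 8, 21, 12]
  queue [48] -> pop 48, enqueue [28], visited so far: [7, 3, 20, 8, 21, 12, 48]
  queue [28] -> pop 28, enqueue [none], visited so far: [7, 3, 20, 8, 21, 12, 48, 28]
Result: [7, 3, 20, 8, 21, 12, 48, 28]


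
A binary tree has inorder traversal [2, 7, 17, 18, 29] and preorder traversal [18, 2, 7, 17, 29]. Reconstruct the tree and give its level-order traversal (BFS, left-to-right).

Inorder:  [2, 7, 17, 18, 29]
Preorder: [18, 2, 7, 17, 29]
Algorithm: preorder visits root first, so consume preorder in order;
for each root, split the current inorder slice at that value into
left-subtree inorder and right-subtree inorder, then recurse.
Recursive splits:
  root=18; inorder splits into left=[2, 7, 17], right=[29]
  root=2; inorder splits into left=[], right=[7, 17]
  root=7; inorder splits into left=[], right=[17]
  root=17; inorder splits into left=[], right=[]
  root=29; inorder splits into left=[], right=[]
Reconstructed level-order: [18, 2, 29, 7, 17]


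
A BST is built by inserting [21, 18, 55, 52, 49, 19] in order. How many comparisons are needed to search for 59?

Search path for 59: 21 -> 55
Found: False
Comparisons: 2


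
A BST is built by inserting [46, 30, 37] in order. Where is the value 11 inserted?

Starting tree (level order): [46, 30, None, None, 37]
Insertion path: 46 -> 30
Result: insert 11 as left child of 30
Final tree (level order): [46, 30, None, 11, 37]


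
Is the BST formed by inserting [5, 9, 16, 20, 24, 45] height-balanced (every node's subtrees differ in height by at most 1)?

Tree (level-order array): [5, None, 9, None, 16, None, 20, None, 24, None, 45]
Definition: a tree is height-balanced if, at every node, |h(left) - h(right)| <= 1 (empty subtree has height -1).
Bottom-up per-node check:
  node 45: h_left=-1, h_right=-1, diff=0 [OK], height=0
  node 24: h_left=-1, h_right=0, diff=1 [OK], height=1
  node 20: h_left=-1, h_right=1, diff=2 [FAIL (|-1-1|=2 > 1)], height=2
  node 16: h_left=-1, h_right=2, diff=3 [FAIL (|-1-2|=3 > 1)], height=3
  node 9: h_left=-1, h_right=3, diff=4 [FAIL (|-1-3|=4 > 1)], height=4
  node 5: h_left=-1, h_right=4, diff=5 [FAIL (|-1-4|=5 > 1)], height=5
Node 20 violates the condition: |-1 - 1| = 2 > 1.
Result: Not balanced


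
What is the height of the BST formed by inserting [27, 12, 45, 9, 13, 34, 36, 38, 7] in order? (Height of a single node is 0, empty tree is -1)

Insertion order: [27, 12, 45, 9, 13, 34, 36, 38, 7]
Tree (level-order array): [27, 12, 45, 9, 13, 34, None, 7, None, None, None, None, 36, None, None, None, 38]
Compute height bottom-up (empty subtree = -1):
  height(7) = 1 + max(-1, -1) = 0
  height(9) = 1 + max(0, -1) = 1
  height(13) = 1 + max(-1, -1) = 0
  height(12) = 1 + max(1, 0) = 2
  height(38) = 1 + max(-1, -1) = 0
  height(36) = 1 + max(-1, 0) = 1
  height(34) = 1 + max(-1, 1) = 2
  height(45) = 1 + max(2, -1) = 3
  height(27) = 1 + max(2, 3) = 4
Height = 4


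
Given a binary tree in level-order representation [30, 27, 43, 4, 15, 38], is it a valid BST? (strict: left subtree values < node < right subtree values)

Level-order array: [30, 27, 43, 4, 15, 38]
Validate using subtree bounds (lo, hi): at each node, require lo < value < hi,
then recurse left with hi=value and right with lo=value.
Preorder trace (stopping at first violation):
  at node 30 with bounds (-inf, +inf): OK
  at node 27 with bounds (-inf, 30): OK
  at node 4 with bounds (-inf, 27): OK
  at node 15 with bounds (27, 30): VIOLATION
Node 15 violates its bound: not (27 < 15 < 30).
Result: Not a valid BST


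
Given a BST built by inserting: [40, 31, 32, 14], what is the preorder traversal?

Tree insertion order: [40, 31, 32, 14]
Tree (level-order array): [40, 31, None, 14, 32]
Preorder traversal: [40, 31, 14, 32]


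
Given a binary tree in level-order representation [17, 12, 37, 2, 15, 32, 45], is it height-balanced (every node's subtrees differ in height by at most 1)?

Tree (level-order array): [17, 12, 37, 2, 15, 32, 45]
Definition: a tree is height-balanced if, at every node, |h(left) - h(right)| <= 1 (empty subtree has height -1).
Bottom-up per-node check:
  node 2: h_left=-1, h_right=-1, diff=0 [OK], height=0
  node 15: h_left=-1, h_right=-1, diff=0 [OK], height=0
  node 12: h_left=0, h_right=0, diff=0 [OK], height=1
  node 32: h_left=-1, h_right=-1, diff=0 [OK], height=0
  node 45: h_left=-1, h_right=-1, diff=0 [OK], height=0
  node 37: h_left=0, h_right=0, diff=0 [OK], height=1
  node 17: h_left=1, h_right=1, diff=0 [OK], height=2
All nodes satisfy the balance condition.
Result: Balanced


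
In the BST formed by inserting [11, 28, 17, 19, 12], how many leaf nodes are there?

Tree built from: [11, 28, 17, 19, 12]
Tree (level-order array): [11, None, 28, 17, None, 12, 19]
Rule: A leaf has 0 children.
Per-node child counts:
  node 11: 1 child(ren)
  node 28: 1 child(ren)
  node 17: 2 child(ren)
  node 12: 0 child(ren)
  node 19: 0 child(ren)
Matching nodes: [12, 19]
Count of leaf nodes: 2


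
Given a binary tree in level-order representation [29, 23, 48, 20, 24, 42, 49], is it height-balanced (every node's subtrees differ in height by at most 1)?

Tree (level-order array): [29, 23, 48, 20, 24, 42, 49]
Definition: a tree is height-balanced if, at every node, |h(left) - h(right)| <= 1 (empty subtree has height -1).
Bottom-up per-node check:
  node 20: h_left=-1, h_right=-1, diff=0 [OK], height=0
  node 24: h_left=-1, h_right=-1, diff=0 [OK], height=0
  node 23: h_left=0, h_right=0, diff=0 [OK], height=1
  node 42: h_left=-1, h_right=-1, diff=0 [OK], height=0
  node 49: h_left=-1, h_right=-1, diff=0 [OK], height=0
  node 48: h_left=0, h_right=0, diff=0 [OK], height=1
  node 29: h_left=1, h_right=1, diff=0 [OK], height=2
All nodes satisfy the balance condition.
Result: Balanced


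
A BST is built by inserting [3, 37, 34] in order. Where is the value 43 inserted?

Starting tree (level order): [3, None, 37, 34]
Insertion path: 3 -> 37
Result: insert 43 as right child of 37
Final tree (level order): [3, None, 37, 34, 43]


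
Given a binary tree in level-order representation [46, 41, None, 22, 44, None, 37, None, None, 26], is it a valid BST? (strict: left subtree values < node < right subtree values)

Level-order array: [46, 41, None, 22, 44, None, 37, None, None, 26]
Validate using subtree bounds (lo, hi): at each node, require lo < value < hi,
then recurse left with hi=value and right with lo=value.
Preorder trace (stopping at first violation):
  at node 46 with bounds (-inf, +inf): OK
  at node 41 with bounds (-inf, 46): OK
  at node 22 with bounds (-inf, 41): OK
  at node 37 with bounds (22, 41): OK
  at node 26 with bounds (22, 37): OK
  at node 44 with bounds (41, 46): OK
No violation found at any node.
Result: Valid BST


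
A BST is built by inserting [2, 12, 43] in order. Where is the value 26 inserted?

Starting tree (level order): [2, None, 12, None, 43]
Insertion path: 2 -> 12 -> 43
Result: insert 26 as left child of 43
Final tree (level order): [2, None, 12, None, 43, 26]


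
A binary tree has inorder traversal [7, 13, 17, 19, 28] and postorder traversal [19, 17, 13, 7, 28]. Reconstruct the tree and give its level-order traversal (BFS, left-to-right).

Inorder:   [7, 13, 17, 19, 28]
Postorder: [19, 17, 13, 7, 28]
Algorithm: postorder visits root last, so walk postorder right-to-left;
each value is the root of the current inorder slice — split it at that
value, recurse on the right subtree first, then the left.
Recursive splits:
  root=28; inorder splits into left=[7, 13, 17, 19], right=[]
  root=7; inorder splits into left=[], right=[13, 17, 19]
  root=13; inorder splits into left=[], right=[17, 19]
  root=17; inorder splits into left=[], right=[19]
  root=19; inorder splits into left=[], right=[]
Reconstructed level-order: [28, 7, 13, 17, 19]


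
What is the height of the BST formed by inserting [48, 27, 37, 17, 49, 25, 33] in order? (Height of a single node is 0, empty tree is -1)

Insertion order: [48, 27, 37, 17, 49, 25, 33]
Tree (level-order array): [48, 27, 49, 17, 37, None, None, None, 25, 33]
Compute height bottom-up (empty subtree = -1):
  height(25) = 1 + max(-1, -1) = 0
  height(17) = 1 + max(-1, 0) = 1
  height(33) = 1 + max(-1, -1) = 0
  height(37) = 1 + max(0, -1) = 1
  height(27) = 1 + max(1, 1) = 2
  height(49) = 1 + max(-1, -1) = 0
  height(48) = 1 + max(2, 0) = 3
Height = 3


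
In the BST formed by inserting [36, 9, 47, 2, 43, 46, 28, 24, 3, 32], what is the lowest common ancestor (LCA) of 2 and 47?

Tree insertion order: [36, 9, 47, 2, 43, 46, 28, 24, 3, 32]
Tree (level-order array): [36, 9, 47, 2, 28, 43, None, None, 3, 24, 32, None, 46]
In a BST, the LCA of p=2, q=47 is the first node v on the
root-to-leaf path with p <= v <= q (go left if both < v, right if both > v).
Walk from root:
  at 36: 2 <= 36 <= 47, this is the LCA
LCA = 36


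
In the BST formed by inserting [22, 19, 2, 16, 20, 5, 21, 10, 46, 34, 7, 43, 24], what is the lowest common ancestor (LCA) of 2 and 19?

Tree insertion order: [22, 19, 2, 16, 20, 5, 21, 10, 46, 34, 7, 43, 24]
Tree (level-order array): [22, 19, 46, 2, 20, 34, None, None, 16, None, 21, 24, 43, 5, None, None, None, None, None, None, None, None, 10, 7]
In a BST, the LCA of p=2, q=19 is the first node v on the
root-to-leaf path with p <= v <= q (go left if both < v, right if both > v).
Walk from root:
  at 22: both 2 and 19 < 22, go left
  at 19: 2 <= 19 <= 19, this is the LCA
LCA = 19


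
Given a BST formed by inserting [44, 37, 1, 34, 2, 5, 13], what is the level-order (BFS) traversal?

Tree insertion order: [44, 37, 1, 34, 2, 5, 13]
Tree (level-order array): [44, 37, None, 1, None, None, 34, 2, None, None, 5, None, 13]
BFS from the root, enqueuing left then right child of each popped node:
  queue [44] -> pop 44, enqueue [37], visited so far: [44]
  queue [37] -> pop 37, enqueue [1], visited so far: [44, 37]
  queue [1] -> pop 1, enqueue [34], visited so far: [44, 37, 1]
  queue [34] -> pop 34, enqueue [2], visited so far: [44, 37, 1, 34]
  queue [2] -> pop 2, enqueue [5], visited so far: [44, 37, 1, 34, 2]
  queue [5] -> pop 5, enqueue [13], visited so far: [44, 37, 1, 34, 2, 5]
  queue [13] -> pop 13, enqueue [none], visited so far: [44, 37, 1, 34, 2, 5, 13]
Result: [44, 37, 1, 34, 2, 5, 13]


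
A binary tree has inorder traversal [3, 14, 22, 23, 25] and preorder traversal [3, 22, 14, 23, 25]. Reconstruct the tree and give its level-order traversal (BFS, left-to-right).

Inorder:  [3, 14, 22, 23, 25]
Preorder: [3, 22, 14, 23, 25]
Algorithm: preorder visits root first, so consume preorder in order;
for each root, split the current inorder slice at that value into
left-subtree inorder and right-subtree inorder, then recurse.
Recursive splits:
  root=3; inorder splits into left=[], right=[14, 22, 23, 25]
  root=22; inorder splits into left=[14], right=[23, 25]
  root=14; inorder splits into left=[], right=[]
  root=23; inorder splits into left=[], right=[25]
  root=25; inorder splits into left=[], right=[]
Reconstructed level-order: [3, 22, 14, 23, 25]


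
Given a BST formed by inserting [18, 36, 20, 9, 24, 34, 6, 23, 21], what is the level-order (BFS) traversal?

Tree insertion order: [18, 36, 20, 9, 24, 34, 6, 23, 21]
Tree (level-order array): [18, 9, 36, 6, None, 20, None, None, None, None, 24, 23, 34, 21]
BFS from the root, enqueuing left then right child of each popped node:
  queue [18] -> pop 18, enqueue [9, 36], visited so far: [18]
  queue [9, 36] -> pop 9, enqueue [6], visited so far: [18, 9]
  queue [36, 6] -> pop 36, enqueue [20], visited so far: [18, 9, 36]
  queue [6, 20] -> pop 6, enqueue [none], visited so far: [18, 9, 36, 6]
  queue [20] -> pop 20, enqueue [24], visited so far: [18, 9, 36, 6, 20]
  queue [24] -> pop 24, enqueue [23, 34], visited so far: [18, 9, 36, 6, 20, 24]
  queue [23, 34] -> pop 23, enqueue [21], visited so far: [18, 9, 36, 6, 20, 24, 23]
  queue [34, 21] -> pop 34, enqueue [none], visited so far: [18, 9, 36, 6, 20, 24, 23, 34]
  queue [21] -> pop 21, enqueue [none], visited so far: [18, 9, 36, 6, 20, 24, 23, 34, 21]
Result: [18, 9, 36, 6, 20, 24, 23, 34, 21]
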